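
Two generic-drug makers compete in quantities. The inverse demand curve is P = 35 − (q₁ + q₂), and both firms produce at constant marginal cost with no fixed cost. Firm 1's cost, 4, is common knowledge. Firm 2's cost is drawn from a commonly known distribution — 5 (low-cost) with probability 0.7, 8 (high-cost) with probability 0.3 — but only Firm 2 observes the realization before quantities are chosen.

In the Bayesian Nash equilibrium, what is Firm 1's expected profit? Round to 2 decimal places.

120.27

Firm 2 with cost c maximizes (35 − (q₁+q₂) − c)·q₂, giving q₂(c) = (35 − c − q₁)/2.
E[c₂] = 0.7·5 + 0.3·8 = 5.9
Firm 1's FOC against E[q₂] yields q₁ = (35 − 2·4 + E[c₂])/3 = (35 − 8 + 5.9)/3 = 10.9667.
E[P] = 35 − (q₁ + E[q₂]) = 14.9667; Firm 1's expected profit = (E[P] − 4)·q₁ = (14.9667 − 4)·10.9667 = 120.268.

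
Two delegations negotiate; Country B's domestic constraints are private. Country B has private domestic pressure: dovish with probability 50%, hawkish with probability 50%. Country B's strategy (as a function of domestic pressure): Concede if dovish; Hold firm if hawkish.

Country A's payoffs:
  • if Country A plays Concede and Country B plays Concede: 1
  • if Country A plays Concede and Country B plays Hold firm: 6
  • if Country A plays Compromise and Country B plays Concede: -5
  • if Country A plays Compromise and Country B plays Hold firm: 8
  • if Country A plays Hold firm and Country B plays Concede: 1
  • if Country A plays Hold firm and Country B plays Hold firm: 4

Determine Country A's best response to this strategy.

Compute Country A's expected payoff for each action, taking the expectation over Country B's type.
E[Concede] = 0.5·(1) + 0.5·(6) = 3.5
E[Compromise] = 0.5·(-5) + 0.5·(8) = 1.5
E[Hold firm] = 0.5·(1) + 0.5·(4) = 2.5
Best response: Concede (3.5 is the largest).

Concede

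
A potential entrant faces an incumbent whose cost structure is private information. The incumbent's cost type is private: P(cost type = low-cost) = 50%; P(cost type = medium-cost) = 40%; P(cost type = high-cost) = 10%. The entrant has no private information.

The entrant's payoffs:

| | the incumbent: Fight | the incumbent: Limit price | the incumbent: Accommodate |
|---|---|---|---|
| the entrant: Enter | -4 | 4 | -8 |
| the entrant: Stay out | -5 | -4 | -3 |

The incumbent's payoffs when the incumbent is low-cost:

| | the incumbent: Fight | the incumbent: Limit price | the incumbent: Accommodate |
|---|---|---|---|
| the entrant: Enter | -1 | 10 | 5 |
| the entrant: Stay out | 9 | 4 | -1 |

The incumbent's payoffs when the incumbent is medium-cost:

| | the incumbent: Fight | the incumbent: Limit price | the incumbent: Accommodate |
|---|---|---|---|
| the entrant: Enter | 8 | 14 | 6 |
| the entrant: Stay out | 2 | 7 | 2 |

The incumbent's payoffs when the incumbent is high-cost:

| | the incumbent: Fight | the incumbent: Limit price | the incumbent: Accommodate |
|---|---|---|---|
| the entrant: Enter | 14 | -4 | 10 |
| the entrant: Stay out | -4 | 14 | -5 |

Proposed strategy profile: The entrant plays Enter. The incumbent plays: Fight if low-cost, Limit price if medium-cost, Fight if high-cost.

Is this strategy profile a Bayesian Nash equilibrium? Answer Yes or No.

No

A profile is a BNE iff every type of every player is best-responding given beliefs about the other side.
The entrant plays Enter: E[Enter] = 0.5·(-4) + 0.4·(4) + 0.1·(-4) = -0.8; E[Stay out] = -4.6. Best-responding. ✓
The incumbent (cost type low-cost), facing Enter: Fight gives -1, Limit price gives 10, Accommodate gives 5. Proposed Fight is not best — profitable deviation exists. ✗
The incumbent (cost type medium-cost), facing Enter: Fight gives 8, Limit price gives 14, Accommodate gives 6. Proposed Limit price is best. ✓
The incumbent (cost type high-cost), facing Enter: Fight gives 14, Limit price gives -4, Accommodate gives 10. Proposed Fight is best. ✓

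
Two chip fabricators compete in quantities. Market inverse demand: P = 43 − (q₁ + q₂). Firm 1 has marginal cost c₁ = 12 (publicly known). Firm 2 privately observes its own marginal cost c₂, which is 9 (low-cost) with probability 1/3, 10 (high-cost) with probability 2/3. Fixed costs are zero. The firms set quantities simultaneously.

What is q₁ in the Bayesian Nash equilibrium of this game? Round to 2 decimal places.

9.56

Type-c best response for Firm 2: q₂(c) = (43 − c)/2 − q₁/2.
Firm 1 maximizes expected profit; its first-order condition is 43 − 2q₁ − E[q₂] − 12 = 0.
Substituting E[q₂] and solving: E[c₂] = 9.66667, so q₁ = (43 − 2·12 + 9.66667)/3 = 9.55556.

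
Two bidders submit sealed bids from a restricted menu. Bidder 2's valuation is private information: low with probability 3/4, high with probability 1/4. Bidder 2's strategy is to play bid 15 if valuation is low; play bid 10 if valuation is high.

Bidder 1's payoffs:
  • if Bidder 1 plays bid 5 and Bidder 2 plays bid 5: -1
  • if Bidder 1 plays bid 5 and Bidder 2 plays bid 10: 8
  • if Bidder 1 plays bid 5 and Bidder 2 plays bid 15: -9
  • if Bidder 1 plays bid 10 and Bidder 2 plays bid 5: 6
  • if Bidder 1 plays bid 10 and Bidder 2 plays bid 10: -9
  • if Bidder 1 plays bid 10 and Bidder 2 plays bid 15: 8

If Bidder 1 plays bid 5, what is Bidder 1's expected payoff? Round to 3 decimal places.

Take the expectation over Bidder 2's valuation, weighting each type's action by its prior probability.
E[bid 5] = 3/4·(-9) + 1/4·8 = (-27/4) + 2 = -19/4

-4.750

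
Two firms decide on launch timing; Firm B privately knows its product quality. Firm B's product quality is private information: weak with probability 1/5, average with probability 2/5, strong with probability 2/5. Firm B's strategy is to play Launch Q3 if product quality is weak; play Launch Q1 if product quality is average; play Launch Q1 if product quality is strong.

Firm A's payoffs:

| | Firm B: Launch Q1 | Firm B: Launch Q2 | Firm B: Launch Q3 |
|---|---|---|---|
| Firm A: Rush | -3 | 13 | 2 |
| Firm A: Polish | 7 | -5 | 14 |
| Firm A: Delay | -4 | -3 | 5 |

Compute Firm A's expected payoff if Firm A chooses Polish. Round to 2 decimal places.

Take the expectation over Firm B's product quality, weighting each type's action by its prior probability.
E[Polish] = 1/5·14 + 2/5·7 + 2/5·7 = 14/5 + 14/5 + 14/5 = 42/5

8.40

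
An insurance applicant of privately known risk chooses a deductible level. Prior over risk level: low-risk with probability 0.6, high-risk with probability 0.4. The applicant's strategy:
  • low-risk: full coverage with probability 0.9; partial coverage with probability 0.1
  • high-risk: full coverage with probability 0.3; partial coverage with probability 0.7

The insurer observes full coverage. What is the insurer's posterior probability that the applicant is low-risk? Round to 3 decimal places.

0.818

P(full coverage) = 0.6·0.9 + 0.4·0.3 = 0.66
P(low-risk | full coverage) = (0.6·0.9) / 0.66 = 0.54 / 0.66 = 0.818182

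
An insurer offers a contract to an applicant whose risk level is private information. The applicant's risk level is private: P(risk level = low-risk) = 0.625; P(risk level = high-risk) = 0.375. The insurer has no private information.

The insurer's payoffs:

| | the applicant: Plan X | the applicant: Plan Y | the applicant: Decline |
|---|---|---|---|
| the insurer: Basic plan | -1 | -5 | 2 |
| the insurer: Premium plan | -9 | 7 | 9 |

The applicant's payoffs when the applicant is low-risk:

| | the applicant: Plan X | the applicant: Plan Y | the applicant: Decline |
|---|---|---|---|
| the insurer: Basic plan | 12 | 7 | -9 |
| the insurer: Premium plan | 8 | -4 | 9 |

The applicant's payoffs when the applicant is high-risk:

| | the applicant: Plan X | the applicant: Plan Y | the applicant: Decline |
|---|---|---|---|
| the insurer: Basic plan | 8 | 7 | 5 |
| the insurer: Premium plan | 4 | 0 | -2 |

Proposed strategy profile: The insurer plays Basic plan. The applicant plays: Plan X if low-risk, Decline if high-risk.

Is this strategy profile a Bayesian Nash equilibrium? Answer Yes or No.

The insurer plays Basic plan: E[Basic plan] = 0.625·(-1) + 0.375·(2) = 0.125; E[Premium plan] = -2.25. Best-responding. ✓
The applicant (risk level low-risk), facing Basic plan: Plan X gives 12, Plan Y gives 7, Decline gives -9. Proposed Plan X is best. ✓
The applicant (risk level high-risk), facing Basic plan: Plan X gives 8, Plan Y gives 7, Decline gives 5. Proposed Decline is not best — profitable deviation exists. ✗

No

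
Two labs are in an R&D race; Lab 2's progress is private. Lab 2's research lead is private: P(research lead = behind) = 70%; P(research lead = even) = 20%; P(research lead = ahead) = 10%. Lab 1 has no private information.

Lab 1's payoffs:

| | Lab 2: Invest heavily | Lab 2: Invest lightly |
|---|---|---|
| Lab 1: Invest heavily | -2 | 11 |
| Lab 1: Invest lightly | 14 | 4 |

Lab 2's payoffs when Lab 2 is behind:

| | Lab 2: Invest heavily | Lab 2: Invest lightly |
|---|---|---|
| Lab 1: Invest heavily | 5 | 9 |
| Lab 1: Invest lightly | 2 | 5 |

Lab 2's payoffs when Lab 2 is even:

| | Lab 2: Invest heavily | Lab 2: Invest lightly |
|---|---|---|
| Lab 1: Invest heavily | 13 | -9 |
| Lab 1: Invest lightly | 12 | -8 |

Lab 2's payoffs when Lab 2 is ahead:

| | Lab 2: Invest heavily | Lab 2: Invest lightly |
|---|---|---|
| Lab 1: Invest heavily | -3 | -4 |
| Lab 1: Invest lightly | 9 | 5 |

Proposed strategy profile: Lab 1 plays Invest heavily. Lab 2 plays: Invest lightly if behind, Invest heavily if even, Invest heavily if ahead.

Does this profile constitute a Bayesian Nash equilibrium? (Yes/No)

Yes

Lab 1 plays Invest heavily: E[Invest heavily] = 0.7·(11) + 0.2·(-2) + 0.1·(-2) = 7.1; E[Invest lightly] = 7. Best-responding. ✓
Lab 2 (research lead behind), facing Invest heavily: Invest heavily gives 5, Invest lightly gives 9. Proposed Invest lightly is best. ✓
Lab 2 (research lead even), facing Invest heavily: Invest heavily gives 13, Invest lightly gives -9. Proposed Invest heavily is best. ✓
Lab 2 (research lead ahead), facing Invest heavily: Invest heavily gives -3, Invest lightly gives -4. Proposed Invest heavily is best. ✓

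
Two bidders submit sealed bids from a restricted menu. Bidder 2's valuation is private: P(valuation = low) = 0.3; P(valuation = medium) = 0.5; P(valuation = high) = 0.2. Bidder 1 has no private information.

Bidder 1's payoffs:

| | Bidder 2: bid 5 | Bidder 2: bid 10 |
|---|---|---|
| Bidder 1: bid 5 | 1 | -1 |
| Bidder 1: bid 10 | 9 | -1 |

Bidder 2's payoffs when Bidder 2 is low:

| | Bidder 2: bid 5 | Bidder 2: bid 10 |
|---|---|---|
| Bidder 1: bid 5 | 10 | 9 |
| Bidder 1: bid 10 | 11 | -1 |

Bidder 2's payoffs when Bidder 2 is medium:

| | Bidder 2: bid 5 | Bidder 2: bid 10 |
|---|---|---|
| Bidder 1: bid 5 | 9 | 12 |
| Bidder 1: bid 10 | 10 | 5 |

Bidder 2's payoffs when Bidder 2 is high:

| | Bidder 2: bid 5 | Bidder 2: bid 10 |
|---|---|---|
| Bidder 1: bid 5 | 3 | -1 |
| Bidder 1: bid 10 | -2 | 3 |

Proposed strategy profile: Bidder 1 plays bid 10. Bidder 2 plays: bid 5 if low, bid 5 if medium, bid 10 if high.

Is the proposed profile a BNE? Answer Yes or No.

A profile is a BNE iff every type of every player is best-responding given beliefs about the other side.
Bidder 1 plays bid 10: E[bid 10] = 0.3·(9) + 0.5·(9) + 0.2·(-1) = 7; E[bid 5] = 0.6. Best-responding. ✓
Bidder 2 (valuation low), facing bid 10: bid 5 gives 11, bid 10 gives -1. Proposed bid 5 is best. ✓
Bidder 2 (valuation medium), facing bid 10: bid 5 gives 10, bid 10 gives 5. Proposed bid 5 is best. ✓
Bidder 2 (valuation high), facing bid 10: bid 5 gives -2, bid 10 gives 3. Proposed bid 10 is best. ✓

Yes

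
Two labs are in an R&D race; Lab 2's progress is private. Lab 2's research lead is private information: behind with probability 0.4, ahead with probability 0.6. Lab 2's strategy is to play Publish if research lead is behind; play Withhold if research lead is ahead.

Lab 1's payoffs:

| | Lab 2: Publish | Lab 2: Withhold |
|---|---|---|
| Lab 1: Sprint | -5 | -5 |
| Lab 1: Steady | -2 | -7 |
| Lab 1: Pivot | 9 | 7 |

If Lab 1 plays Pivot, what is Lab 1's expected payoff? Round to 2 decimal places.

7.80

E[Pivot] = 0.4·9 + 0.6·7 = 3.6 + 4.2 = 7.8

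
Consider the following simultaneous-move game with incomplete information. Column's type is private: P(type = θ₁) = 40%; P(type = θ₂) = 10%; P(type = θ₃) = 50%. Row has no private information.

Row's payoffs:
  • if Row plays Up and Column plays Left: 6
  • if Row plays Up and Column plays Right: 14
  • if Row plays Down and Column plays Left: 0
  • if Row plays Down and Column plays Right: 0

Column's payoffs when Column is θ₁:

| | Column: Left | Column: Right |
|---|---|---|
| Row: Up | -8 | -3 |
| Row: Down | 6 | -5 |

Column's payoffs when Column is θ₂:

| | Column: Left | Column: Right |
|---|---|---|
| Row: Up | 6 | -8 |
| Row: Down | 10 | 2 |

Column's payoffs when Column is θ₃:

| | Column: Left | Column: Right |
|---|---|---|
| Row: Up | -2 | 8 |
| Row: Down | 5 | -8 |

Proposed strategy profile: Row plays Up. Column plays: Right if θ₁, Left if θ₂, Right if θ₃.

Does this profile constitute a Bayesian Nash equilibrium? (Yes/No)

Yes

Row plays Up: E[Up] = 0.4·(14) + 0.1·(6) + 0.5·(14) = 13.2; E[Down] = 0. Best-responding. ✓
Column (type θ₁), facing Up: Left gives -8, Right gives -3. Proposed Right is best. ✓
Column (type θ₂), facing Up: Left gives 6, Right gives -8. Proposed Left is best. ✓
Column (type θ₃), facing Up: Left gives -2, Right gives 8. Proposed Right is best. ✓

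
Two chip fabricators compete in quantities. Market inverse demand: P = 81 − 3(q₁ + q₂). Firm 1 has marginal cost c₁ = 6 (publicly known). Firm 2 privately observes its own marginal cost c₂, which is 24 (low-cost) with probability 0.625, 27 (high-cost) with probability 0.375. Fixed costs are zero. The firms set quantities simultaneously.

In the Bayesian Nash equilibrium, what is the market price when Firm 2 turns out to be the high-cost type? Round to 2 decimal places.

38.31

Each type of Firm 2 best-responds to q₁; Firm 1 best-responds to the expected q₂ over Firm 2's types.
Firm 2 with cost c maximizes (81 − 3(q₁+q₂) − c)·q₂, giving q₂(c) = (81 − c − 3q₁)/6.
E[c₂] = 0.625·24 + 0.375·27 = 25.125
Firm 1's FOC against E[q₂] yields q₁ = (81 − 2·6 + E[c₂])/9 = (81 − 12 + 25.125)/9 = 10.4583.
q₂(high-cost) = 3.77083, so P = 81 − 3·(10.4583 + 3.77083) = 38.3125.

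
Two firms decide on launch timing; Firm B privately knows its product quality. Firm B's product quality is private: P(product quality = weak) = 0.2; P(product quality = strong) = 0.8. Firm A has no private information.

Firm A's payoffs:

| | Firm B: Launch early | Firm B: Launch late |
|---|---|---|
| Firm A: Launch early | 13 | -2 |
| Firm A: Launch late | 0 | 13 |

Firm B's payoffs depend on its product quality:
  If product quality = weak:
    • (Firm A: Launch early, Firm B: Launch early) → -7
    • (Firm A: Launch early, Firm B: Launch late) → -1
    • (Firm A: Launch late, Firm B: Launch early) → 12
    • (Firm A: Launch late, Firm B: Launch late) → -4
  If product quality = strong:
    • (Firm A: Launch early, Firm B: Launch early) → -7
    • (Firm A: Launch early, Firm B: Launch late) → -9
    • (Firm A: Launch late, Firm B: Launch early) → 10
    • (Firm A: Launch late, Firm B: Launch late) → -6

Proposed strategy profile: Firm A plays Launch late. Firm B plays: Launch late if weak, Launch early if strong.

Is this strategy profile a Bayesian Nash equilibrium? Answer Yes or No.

No

Firm A plays Launch late: E[Launch late] = 0.2·(13) + 0.8·(0) = 2.6; E[Launch early] = 10. Not best-responding. ✗
Firm B (product quality weak), facing Launch late: Launch early gives 12, Launch late gives -4. Proposed Launch late is not best — profitable deviation exists. ✗
Firm B (product quality strong), facing Launch late: Launch early gives 10, Launch late gives -6. Proposed Launch early is best. ✓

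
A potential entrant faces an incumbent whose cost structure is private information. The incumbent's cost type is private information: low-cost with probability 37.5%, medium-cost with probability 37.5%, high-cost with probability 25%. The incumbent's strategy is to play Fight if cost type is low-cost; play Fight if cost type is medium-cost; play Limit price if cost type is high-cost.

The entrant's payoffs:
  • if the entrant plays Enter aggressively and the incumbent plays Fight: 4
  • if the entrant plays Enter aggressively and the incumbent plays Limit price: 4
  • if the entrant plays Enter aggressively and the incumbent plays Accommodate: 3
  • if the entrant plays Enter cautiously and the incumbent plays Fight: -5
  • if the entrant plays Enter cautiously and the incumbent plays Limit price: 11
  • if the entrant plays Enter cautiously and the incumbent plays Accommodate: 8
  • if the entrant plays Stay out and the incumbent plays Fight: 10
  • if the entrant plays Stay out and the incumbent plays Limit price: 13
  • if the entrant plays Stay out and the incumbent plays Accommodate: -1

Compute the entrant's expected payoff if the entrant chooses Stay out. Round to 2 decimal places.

Take the expectation over the incumbent's cost type, weighting each type's action by its prior probability.
E[Stay out] = 0.375·10 + 0.375·10 + 0.25·13 = 3.75 + 3.75 + 3.25 = 10.75

10.75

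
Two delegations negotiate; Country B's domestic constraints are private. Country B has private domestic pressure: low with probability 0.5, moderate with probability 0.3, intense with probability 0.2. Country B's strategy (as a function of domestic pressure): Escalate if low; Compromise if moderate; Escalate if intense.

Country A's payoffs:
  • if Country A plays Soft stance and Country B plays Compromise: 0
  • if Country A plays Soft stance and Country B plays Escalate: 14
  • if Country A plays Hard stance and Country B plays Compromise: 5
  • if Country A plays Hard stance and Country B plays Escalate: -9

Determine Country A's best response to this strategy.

E[Soft stance] = 0.5·(14) + 0.3·(0) + 0.2·(14) = 9.8
E[Hard stance] = 0.5·(-9) + 0.3·(5) + 0.2·(-9) = -4.8
Best response: Soft stance (9.8 is the largest).

Soft stance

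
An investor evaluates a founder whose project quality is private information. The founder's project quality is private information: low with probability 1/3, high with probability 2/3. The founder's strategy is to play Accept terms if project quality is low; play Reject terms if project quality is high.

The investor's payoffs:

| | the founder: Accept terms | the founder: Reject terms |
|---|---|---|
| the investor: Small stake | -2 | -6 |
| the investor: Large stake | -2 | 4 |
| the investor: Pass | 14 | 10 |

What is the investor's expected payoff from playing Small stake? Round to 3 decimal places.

-4.667

Take the expectation over the founder's project quality, weighting each type's action by its prior probability.
E[Small stake] = 1/3·(-2) + 2/3·(-6) = (-2/3) + (-4) = -14/3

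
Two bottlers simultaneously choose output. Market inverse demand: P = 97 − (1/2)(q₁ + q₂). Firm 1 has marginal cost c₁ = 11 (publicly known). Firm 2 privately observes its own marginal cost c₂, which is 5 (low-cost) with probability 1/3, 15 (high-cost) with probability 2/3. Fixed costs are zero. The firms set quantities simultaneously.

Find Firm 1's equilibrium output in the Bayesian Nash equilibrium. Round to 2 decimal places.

Each type of Firm 2 best-responds to q₁; Firm 1 best-responds to the expected q₂ over Firm 2's types.
Firm 2 with cost c maximizes (97 − (1/2)(q₁+q₂) − c)·q₂, giving q₂(c) = (97 − c − (1/2)q₁).
E[c₂] = 1/3·5 + 2/3·15 = 11.6667
Firm 1's FOC against E[q₂] yields q₁ = (97 − 2·11 + E[c₂])/(3/2) = (97 − 22 + 11.6667)/(3/2) = 57.7778.

57.78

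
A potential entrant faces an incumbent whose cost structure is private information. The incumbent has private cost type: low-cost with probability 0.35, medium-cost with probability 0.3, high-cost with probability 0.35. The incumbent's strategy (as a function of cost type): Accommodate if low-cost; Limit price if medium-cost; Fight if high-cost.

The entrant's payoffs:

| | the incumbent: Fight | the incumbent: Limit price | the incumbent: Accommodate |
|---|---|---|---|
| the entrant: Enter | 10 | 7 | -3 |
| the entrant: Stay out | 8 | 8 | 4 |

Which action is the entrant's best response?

Stay out

Compute the entrant's expected payoff for each action, taking the expectation over the incumbent's type.
E[Enter] = 0.35·(-3) + 0.3·(7) + 0.35·(10) = 4.55
E[Stay out] = 0.35·(4) + 0.3·(8) + 0.35·(8) = 6.6
Best response: Stay out (6.6 is the largest).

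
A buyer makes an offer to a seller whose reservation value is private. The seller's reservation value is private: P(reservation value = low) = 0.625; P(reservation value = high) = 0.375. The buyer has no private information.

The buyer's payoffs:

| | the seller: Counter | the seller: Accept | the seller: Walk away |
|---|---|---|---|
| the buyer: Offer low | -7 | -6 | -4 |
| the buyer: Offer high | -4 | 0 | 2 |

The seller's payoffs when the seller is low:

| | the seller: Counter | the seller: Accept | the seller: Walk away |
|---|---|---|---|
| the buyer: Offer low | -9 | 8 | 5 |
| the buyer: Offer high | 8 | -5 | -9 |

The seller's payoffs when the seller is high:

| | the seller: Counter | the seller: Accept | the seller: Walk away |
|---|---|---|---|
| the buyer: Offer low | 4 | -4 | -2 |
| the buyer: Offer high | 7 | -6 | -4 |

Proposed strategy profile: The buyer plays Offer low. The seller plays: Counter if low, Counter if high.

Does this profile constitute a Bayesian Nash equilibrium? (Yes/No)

No

A profile is a BNE iff every type of every player is best-responding given beliefs about the other side.
The buyer plays Offer low: E[Offer low] = 0.625·(-7) + 0.375·(-7) = -7; E[Offer high] = -4. Not best-responding. ✗
The seller (reservation value low), facing Offer low: Counter gives -9, Accept gives 8, Walk away gives 5. Proposed Counter is not best — profitable deviation exists. ✗
The seller (reservation value high), facing Offer low: Counter gives 4, Accept gives -4, Walk away gives -2. Proposed Counter is best. ✓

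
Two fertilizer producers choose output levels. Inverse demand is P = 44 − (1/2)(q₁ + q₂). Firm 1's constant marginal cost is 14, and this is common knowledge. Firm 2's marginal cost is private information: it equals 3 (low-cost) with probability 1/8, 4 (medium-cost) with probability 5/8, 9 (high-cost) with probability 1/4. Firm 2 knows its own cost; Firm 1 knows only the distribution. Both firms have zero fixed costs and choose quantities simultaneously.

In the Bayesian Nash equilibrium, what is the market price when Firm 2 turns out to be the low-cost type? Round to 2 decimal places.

19.98

Each type of Firm 2 best-responds to q₁; Firm 1 best-responds to the expected q₂ over Firm 2's types.
Firm 2 with cost c maximizes (44 − (1/2)(q₁+q₂) − c)·q₂, giving q₂(c) = (44 − c − (1/2)q₁).
E[c₂] = 1/8·3 + 5/8·4 + 1/4·9 = 5.125
Firm 1's FOC against E[q₂] yields q₁ = (44 − 2·14 + E[c₂])/(3/2) = (44 − 28 + 5.125)/(3/2) = 14.0833.
q₂(low-cost) = 33.9583, so P = 44 − (1/2)·(14.0833 + 33.9583) = 19.9792.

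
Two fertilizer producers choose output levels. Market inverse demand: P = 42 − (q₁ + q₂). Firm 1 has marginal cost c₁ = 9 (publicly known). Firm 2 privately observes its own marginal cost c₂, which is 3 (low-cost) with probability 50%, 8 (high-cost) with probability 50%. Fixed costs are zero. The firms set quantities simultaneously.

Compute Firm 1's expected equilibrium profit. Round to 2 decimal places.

Type-c best response for Firm 2: q₂(c) = (42 − c)/2 − q₁/2.
Firm 1 maximizes expected profit; its first-order condition is 42 − 2q₁ − E[q₂] − 9 = 0.
Substituting E[q₂] and solving: E[c₂] = 5.5, so q₁ = (42 − 2·9 + 5.5)/3 = 9.83333.
E[P] = 42 − (q₁ + E[q₂]) = 18.8333; Firm 1's expected profit = (E[P] − 9)·q₁ = (18.8333 − 9)·9.83333 = 96.6944.

96.69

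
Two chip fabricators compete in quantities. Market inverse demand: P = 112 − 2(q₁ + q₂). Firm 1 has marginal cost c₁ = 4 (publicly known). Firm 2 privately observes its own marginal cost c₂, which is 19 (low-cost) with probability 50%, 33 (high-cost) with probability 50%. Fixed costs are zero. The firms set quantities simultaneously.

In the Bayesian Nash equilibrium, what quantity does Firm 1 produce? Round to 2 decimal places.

Each type of Firm 2 best-responds to q₁; Firm 1 best-responds to the expected q₂ over Firm 2's types.
Firm 2 with cost c maximizes (112 − 2(q₁+q₂) − c)·q₂, giving q₂(c) = (112 − c − 2q₁)/4.
E[c₂] = 0.5·19 + 0.5·33 = 26
Firm 1's FOC against E[q₂] yields q₁ = (112 − 2·4 + E[c₂])/6 = (112 − 8 + 26)/6 = 21.6667.

21.67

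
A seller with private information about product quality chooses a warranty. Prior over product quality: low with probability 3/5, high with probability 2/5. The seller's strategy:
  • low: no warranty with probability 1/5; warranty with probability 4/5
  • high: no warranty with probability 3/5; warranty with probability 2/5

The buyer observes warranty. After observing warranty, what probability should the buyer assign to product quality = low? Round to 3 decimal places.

0.750

P(warranty) = (3/5)·(4/5) + (2/5)·(2/5) = 16/25
P(low | warranty) = ((3/5)·(4/5)) / (16/25) = (12/25) / (16/25) = 3/4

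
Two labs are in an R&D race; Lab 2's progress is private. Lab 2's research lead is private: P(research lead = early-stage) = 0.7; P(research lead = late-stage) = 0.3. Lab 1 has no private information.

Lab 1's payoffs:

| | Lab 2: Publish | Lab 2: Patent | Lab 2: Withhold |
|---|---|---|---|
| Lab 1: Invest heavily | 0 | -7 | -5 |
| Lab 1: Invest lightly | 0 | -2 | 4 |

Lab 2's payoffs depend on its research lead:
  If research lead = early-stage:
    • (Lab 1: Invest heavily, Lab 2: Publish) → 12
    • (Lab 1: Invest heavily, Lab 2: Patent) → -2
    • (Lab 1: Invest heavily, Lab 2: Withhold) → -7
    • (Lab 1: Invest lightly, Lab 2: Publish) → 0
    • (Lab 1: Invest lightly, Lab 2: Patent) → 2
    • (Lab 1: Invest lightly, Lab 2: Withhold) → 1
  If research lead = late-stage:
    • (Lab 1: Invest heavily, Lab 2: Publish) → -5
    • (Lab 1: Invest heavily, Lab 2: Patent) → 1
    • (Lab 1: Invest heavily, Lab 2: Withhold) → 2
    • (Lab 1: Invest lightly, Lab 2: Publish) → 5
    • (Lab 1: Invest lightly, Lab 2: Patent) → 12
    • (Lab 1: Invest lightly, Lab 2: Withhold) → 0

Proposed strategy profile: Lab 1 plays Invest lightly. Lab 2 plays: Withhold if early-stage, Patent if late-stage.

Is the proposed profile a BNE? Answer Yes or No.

No

A profile is a BNE iff every type of every player is best-responding given beliefs about the other side.
Lab 1 plays Invest lightly: E[Invest lightly] = 0.7·(4) + 0.3·(-2) = 2.2; E[Invest heavily] = -5.6. Best-responding. ✓
Lab 2 (research lead early-stage), facing Invest lightly: Publish gives 0, Patent gives 2, Withhold gives 1. Proposed Withhold is not best — profitable deviation exists. ✗
Lab 2 (research lead late-stage), facing Invest lightly: Publish gives 5, Patent gives 12, Withhold gives 0. Proposed Patent is best. ✓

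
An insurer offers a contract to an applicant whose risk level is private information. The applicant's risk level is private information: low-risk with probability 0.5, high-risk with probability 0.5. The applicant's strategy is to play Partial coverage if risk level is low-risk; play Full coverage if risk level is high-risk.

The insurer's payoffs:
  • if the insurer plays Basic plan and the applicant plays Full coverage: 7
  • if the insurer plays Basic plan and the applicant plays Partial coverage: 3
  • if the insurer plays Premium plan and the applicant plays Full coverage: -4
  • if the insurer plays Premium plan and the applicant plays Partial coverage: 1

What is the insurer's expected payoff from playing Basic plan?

5

Take the expectation over the applicant's risk level, weighting each type's action by its prior probability.
E[Basic plan] = 0.5·3 + 0.5·7 = 1.5 + 3.5 = 5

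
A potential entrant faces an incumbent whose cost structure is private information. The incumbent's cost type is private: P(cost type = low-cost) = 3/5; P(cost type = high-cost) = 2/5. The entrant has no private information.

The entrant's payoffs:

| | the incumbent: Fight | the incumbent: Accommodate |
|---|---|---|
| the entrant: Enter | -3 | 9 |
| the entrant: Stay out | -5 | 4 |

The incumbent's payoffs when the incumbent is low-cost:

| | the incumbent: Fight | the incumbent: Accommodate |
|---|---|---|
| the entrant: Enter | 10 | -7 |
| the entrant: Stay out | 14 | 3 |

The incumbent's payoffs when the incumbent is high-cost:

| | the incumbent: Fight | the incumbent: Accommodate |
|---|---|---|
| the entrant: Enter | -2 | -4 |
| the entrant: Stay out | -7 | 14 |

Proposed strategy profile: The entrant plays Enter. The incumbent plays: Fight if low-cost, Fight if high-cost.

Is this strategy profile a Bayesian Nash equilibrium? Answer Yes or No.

The entrant plays Enter: E[Enter] = 3/5·(-3) + 2/5·(-3) = -3; E[Stay out] = -5. Best-responding. ✓
The incumbent (cost type low-cost), facing Enter: Fight gives 10, Accommodate gives -7. Proposed Fight is best. ✓
The incumbent (cost type high-cost), facing Enter: Fight gives -2, Accommodate gives -4. Proposed Fight is best. ✓

Yes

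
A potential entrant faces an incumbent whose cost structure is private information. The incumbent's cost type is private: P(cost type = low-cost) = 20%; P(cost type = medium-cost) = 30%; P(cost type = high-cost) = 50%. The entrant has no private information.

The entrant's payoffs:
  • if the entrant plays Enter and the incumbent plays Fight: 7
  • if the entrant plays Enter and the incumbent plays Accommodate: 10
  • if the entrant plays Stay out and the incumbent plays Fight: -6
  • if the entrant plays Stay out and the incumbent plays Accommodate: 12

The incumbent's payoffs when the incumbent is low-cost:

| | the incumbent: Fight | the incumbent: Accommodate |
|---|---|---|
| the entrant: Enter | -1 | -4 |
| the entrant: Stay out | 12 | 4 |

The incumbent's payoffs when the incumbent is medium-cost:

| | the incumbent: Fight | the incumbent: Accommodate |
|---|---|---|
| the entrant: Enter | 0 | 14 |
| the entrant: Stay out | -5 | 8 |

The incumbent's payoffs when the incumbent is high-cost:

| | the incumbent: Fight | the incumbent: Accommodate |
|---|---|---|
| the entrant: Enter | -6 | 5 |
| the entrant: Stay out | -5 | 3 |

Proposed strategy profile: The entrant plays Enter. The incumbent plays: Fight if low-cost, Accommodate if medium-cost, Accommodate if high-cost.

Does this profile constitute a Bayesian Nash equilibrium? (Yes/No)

The entrant plays Enter: E[Enter] = 0.2·(7) + 0.3·(10) + 0.5·(10) = 9.4; E[Stay out] = 8.4. Best-responding. ✓
The incumbent (cost type low-cost), facing Enter: Fight gives -1, Accommodate gives -4. Proposed Fight is best. ✓
The incumbent (cost type medium-cost), facing Enter: Fight gives 0, Accommodate gives 14. Proposed Accommodate is best. ✓
The incumbent (cost type high-cost), facing Enter: Fight gives -6, Accommodate gives 5. Proposed Accommodate is best. ✓

Yes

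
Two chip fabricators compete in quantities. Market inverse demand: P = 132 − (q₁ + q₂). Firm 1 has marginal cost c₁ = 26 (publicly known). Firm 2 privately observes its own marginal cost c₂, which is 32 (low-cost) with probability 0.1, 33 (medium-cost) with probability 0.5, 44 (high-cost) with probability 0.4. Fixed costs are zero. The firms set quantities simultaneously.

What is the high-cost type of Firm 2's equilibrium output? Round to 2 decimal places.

Type-c best response for Firm 2: q₂(c) = (132 − c)/2 − q₁/2.
Firm 1 maximizes expected profit; its first-order condition is 132 − 2q₁ − E[q₂] − 26 = 0.
Substituting E[q₂] and solving: E[c₂] = 37.3, so q₁ = (132 − 2·26 + 37.3)/3 = 39.1.
q₂(high-cost) = (132 − 44 − 39.1)/2 = 24.45.

24.45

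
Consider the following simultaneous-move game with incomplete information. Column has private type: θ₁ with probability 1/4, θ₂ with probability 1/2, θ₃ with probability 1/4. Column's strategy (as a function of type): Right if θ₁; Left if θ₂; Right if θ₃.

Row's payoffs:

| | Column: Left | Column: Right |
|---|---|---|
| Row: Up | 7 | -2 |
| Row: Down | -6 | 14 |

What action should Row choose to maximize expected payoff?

Down

E[Up] = 1/4·(-2) + 1/2·(7) + 1/4·(-2) = 5/2
E[Down] = 1/4·(14) + 1/2·(-6) + 1/4·(14) = 4
Best response: Down (4 is the largest).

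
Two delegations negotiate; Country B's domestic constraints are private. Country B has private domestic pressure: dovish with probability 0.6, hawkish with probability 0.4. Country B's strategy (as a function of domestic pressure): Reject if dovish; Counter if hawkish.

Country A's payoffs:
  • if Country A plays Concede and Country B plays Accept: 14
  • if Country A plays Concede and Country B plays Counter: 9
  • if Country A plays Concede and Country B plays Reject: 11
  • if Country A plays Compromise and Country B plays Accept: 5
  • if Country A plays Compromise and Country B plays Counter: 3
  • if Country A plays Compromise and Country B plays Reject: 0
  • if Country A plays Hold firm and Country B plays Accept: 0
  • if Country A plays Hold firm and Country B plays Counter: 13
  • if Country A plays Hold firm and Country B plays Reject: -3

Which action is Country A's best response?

E[Concede] = 0.6·(11) + 0.4·(9) = 10.2
E[Compromise] = 0.6·(0) + 0.4·(3) = 1.2
E[Hold firm] = 0.6·(-3) + 0.4·(13) = 3.4
Best response: Concede (10.2 is the largest).

Concede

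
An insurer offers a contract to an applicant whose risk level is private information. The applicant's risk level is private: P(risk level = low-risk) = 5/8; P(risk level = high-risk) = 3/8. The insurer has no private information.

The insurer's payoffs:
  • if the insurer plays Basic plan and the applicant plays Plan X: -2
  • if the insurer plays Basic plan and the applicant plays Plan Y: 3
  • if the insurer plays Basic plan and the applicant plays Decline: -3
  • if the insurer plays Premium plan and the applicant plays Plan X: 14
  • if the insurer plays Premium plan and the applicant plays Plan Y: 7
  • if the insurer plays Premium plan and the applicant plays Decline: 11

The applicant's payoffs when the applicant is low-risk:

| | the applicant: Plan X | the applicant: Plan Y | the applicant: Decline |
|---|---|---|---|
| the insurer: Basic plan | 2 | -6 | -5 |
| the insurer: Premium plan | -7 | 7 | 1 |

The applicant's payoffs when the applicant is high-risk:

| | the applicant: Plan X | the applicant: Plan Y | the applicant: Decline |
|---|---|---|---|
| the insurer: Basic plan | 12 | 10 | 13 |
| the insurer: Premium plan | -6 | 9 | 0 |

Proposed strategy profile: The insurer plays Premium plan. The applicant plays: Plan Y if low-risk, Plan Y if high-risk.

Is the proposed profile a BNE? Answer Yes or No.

A profile is a BNE iff every type of every player is best-responding given beliefs about the other side.
The insurer plays Premium plan: E[Premium plan] = 5/8·(7) + 3/8·(7) = 7; E[Basic plan] = 3. Best-responding. ✓
The applicant (risk level low-risk), facing Premium plan: Plan X gives -7, Plan Y gives 7, Decline gives 1. Proposed Plan Y is best. ✓
The applicant (risk level high-risk), facing Premium plan: Plan X gives -6, Plan Y gives 9, Decline gives 0. Proposed Plan Y is best. ✓

Yes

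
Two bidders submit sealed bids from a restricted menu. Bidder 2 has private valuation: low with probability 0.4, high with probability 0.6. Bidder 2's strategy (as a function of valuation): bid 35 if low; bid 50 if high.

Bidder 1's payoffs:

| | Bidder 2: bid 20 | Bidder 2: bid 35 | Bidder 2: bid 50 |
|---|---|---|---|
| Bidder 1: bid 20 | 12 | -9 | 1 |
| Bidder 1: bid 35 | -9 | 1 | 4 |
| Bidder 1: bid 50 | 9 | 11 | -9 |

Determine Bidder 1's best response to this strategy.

bid 35

E[bid 20] = 0.4·(-9) + 0.6·(1) = -3
E[bid 35] = 0.4·(1) + 0.6·(4) = 2.8
E[bid 50] = 0.4·(11) + 0.6·(-9) = -1
Best response: bid 35 (2.8 is the largest).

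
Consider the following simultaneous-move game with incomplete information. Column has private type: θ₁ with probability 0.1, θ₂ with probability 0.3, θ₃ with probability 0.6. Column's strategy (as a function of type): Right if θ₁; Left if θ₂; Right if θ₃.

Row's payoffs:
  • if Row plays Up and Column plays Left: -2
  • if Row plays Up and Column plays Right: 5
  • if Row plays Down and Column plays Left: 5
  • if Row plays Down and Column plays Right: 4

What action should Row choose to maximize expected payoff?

E[Up] = 0.1·(5) + 0.3·(-2) + 0.6·(5) = 2.9
E[Down] = 0.1·(4) + 0.3·(5) + 0.6·(4) = 4.3
Best response: Down (4.3 is the largest).

Down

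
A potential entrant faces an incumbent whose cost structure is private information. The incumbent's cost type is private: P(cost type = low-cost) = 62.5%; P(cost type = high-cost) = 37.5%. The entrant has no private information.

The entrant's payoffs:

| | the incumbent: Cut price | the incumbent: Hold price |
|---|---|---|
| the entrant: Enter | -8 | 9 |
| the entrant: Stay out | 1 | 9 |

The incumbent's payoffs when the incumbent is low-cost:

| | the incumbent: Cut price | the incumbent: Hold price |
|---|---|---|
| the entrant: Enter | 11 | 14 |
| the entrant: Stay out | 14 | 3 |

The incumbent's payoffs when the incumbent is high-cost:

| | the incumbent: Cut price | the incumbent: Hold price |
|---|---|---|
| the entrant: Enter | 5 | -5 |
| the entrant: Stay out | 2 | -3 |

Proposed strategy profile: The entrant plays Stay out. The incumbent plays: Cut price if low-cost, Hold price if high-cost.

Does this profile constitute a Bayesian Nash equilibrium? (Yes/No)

The entrant plays Stay out: E[Stay out] = 0.625·(1) + 0.375·(9) = 4; E[Enter] = -1.625. Best-responding. ✓
The incumbent (cost type low-cost), facing Stay out: Cut price gives 14, Hold price gives 3. Proposed Cut price is best. ✓
The incumbent (cost type high-cost), facing Stay out: Cut price gives 2, Hold price gives -3. Proposed Hold price is not best — profitable deviation exists. ✗

No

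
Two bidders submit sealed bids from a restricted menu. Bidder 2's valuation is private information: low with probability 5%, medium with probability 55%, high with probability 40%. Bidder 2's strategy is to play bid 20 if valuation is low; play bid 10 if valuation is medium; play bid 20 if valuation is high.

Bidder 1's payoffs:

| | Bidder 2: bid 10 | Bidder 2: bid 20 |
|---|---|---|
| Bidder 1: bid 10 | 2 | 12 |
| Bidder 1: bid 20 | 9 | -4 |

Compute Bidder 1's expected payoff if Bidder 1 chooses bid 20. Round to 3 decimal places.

E[bid 20] = 0.05·(-4) + 0.55·9 + 0.4·(-4) = (-0.2) + 4.95 + (-1.6) = 3.15

3.150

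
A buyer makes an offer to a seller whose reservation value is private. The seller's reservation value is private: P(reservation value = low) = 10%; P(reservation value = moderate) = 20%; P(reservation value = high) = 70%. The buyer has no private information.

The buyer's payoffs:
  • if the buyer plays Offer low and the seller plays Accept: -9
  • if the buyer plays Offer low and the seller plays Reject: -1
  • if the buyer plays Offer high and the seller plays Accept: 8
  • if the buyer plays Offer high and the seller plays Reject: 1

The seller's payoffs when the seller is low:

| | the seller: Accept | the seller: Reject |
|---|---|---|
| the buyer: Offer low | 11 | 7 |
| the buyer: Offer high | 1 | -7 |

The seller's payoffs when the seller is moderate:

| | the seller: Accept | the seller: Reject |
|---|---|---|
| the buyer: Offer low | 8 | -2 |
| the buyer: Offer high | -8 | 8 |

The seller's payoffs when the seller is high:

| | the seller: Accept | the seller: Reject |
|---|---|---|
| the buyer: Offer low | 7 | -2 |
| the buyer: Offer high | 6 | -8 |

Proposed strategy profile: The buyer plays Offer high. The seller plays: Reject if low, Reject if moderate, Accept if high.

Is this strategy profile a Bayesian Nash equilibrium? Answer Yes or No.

No

The buyer plays Offer high: E[Offer high] = 0.1·(1) + 0.2·(1) + 0.7·(8) = 5.9; E[Offer low] = -6.6. Best-responding. ✓
The seller (reservation value low), facing Offer high: Accept gives 1, Reject gives -7. Proposed Reject is not best — profitable deviation exists. ✗
The seller (reservation value moderate), facing Offer high: Accept gives -8, Reject gives 8. Proposed Reject is best. ✓
The seller (reservation value high), facing Offer high: Accept gives 6, Reject gives -8. Proposed Accept is best. ✓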